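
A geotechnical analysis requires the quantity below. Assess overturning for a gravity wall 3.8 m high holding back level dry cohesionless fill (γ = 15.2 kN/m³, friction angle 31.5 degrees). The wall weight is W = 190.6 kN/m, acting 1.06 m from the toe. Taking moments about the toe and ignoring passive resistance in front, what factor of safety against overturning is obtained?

4.63

K_a = tan²(45° − 31.5°/2) = 0.3136.
P_a = ½K_aγH² = 0.5×0.3136×15.2×3.8² = 34.42 kN/m, acting at H/3 = 1.267 m above the base.
Overturning moment M_o = P_a × H/3 = 34.42 × 1.267 = 43.60.
Resisting moment M_r = W × 1.06 = 190.6 × 1.06 = 202.0.
FS_overturning = M_r/M_o = 202.0/43.60 = 4.634.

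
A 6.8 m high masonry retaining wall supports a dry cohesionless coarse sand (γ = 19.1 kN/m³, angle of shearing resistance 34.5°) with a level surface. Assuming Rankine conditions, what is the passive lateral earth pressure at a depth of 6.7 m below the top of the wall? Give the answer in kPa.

462 kPa

K_p = (1 + sin φ)/(1 − sin φ) = 3.613.
σ_h = K_p γ z = 3.613 × 19.1 × 6.7 = 462.3 kPa.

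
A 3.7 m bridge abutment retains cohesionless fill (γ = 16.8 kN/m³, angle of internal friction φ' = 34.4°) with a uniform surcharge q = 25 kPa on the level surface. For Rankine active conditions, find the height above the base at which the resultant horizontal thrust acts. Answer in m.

1.51 m

K_a = 0.2780.
Triangular part P₁ = ½K_aγH² = 31.97 at H/3 = 1.233 m; rectangular part P₂ = K_a q H = 25.71 at H/2 = 1.850 m.
ȳ = (P₁·1.233 + P₂·1.850)/(P₁+P₂) = 1.508 m.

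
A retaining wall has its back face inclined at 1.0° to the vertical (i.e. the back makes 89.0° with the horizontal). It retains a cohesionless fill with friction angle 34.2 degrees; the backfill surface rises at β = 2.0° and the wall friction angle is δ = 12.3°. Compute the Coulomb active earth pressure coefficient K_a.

K_a = sin²(α+φ) / [sin²α · sin(α−δ) · (1 + √{sin(φ+δ)sin(φ−β) / (sin(α−δ)sin(α+β))})²].
With α = 89.0°, φ = 34.2°, δ = 12.3°, β = 2.0°: K_a = 0.2708.

0.271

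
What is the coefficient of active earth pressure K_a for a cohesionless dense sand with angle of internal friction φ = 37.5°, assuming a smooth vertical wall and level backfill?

0.243

K_a = tan²(45° − φ/2) = tan²(26.25°) = 0.2432.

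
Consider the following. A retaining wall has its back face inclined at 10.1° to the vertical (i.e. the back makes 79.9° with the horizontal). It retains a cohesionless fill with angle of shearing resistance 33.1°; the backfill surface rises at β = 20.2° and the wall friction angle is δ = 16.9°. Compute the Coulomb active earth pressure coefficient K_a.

K_a = sin²(α+φ) / [sin²α · sin(α−δ) · (1 + √{sin(φ+δ)sin(φ−β) / (sin(α−δ)sin(α+β))})²].
With α = 79.9°, φ = 33.1°, δ = 16.9°, β = 20.2°: K_a = 0.4722.

0.472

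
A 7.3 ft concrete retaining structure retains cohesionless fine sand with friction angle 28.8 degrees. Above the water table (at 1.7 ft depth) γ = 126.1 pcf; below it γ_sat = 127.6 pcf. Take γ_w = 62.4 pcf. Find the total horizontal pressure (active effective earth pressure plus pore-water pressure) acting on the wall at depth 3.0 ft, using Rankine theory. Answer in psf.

K_a = (1 − sin φ)/(1 + sin φ) = 0.3498.
γ' = 127.6 − 62.4 = 65.20 pcf.
Effective vertical stress at 3.0 ft: σ'_v = 126.1×1.7 + 65.20×1.30 = 299.1 psf.
σ'_h = K_a σ'_v = 0.3498 × 299.1 = 104.6 psf; u = γ_w × 1.30 = 81.12 psf.
Total σ_h = 104.6 + 81.12 = 185.7 psf.

186 psf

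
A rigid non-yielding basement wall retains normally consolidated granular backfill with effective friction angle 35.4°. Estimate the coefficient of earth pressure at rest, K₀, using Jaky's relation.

K₀ = 1 − sin φ' = 1 − sin 35.4° = 0.4207.

0.421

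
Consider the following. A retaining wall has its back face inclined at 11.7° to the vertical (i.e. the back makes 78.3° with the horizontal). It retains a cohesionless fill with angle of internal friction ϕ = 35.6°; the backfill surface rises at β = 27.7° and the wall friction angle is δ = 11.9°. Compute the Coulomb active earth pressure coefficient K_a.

K_a = sin²(α+φ) / [sin²α · sin(α−δ) · (1 + √{sin(φ+δ)sin(φ−β) / (sin(α−δ)sin(α+β))})²].
With α = 78.3°, φ = 35.6°, δ = 11.9°, β = 27.7°: K_a = 0.5304.

0.530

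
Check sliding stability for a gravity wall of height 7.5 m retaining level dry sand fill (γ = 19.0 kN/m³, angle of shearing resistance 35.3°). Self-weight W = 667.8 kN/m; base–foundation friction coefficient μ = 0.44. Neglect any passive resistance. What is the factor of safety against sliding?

2.06

K_a = tan²(45° − 35.3°/2) = 0.2675.
P_a = ½K_aγH² = 0.5×0.2675×19.0×7.5² = 143.0 kN/m, acting at H/3 = 2.500 m above the base.
FS_sliding = μW / P_a = 0.44×667.8 / 143.0 = 2.055.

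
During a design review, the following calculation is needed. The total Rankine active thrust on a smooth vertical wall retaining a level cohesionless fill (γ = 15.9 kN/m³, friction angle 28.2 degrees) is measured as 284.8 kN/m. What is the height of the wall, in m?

10.0 m

K_a = 0.3582. P_a = ½ K_a γ H² ⇒ H = √(2P_a/(K_a γ)).
H = √(2×284.8/(0.3582×15.9)) = 10.00 m.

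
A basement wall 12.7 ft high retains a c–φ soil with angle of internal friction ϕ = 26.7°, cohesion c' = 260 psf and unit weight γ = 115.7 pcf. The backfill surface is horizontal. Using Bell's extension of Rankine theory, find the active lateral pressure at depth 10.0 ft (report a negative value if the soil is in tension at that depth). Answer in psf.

K_a = (1 − sin φ)/(1 + sin φ) = 0.3800.
σ_a = K_a γ z − 2c√K_a = 0.3800×115.7×10.0 − 2×260×0.6164 = 119.1 psf.

119 psf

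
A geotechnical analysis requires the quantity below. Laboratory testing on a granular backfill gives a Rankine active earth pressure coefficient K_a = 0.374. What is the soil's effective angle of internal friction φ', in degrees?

27.1°

K_a = tan²(45° − φ/2) ⇒ 45° − φ/2 = arctan(√0.374) = 31.45°.
φ = 2(45° − 31.45°) = 27.10°.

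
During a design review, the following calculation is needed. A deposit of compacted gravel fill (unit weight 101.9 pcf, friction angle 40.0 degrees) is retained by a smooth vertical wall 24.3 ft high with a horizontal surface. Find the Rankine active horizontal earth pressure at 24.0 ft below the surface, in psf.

K_a = (1 − sin φ)/(1 + sin φ) = 0.2174.
σ_h = K_a γ z = 0.2174 × 101.9 × 24.0 = 531.8 psf.

532 psf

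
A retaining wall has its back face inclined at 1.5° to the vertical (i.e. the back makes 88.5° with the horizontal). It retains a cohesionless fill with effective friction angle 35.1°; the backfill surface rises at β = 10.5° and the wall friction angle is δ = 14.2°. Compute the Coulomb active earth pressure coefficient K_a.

K_a = sin²(α+φ) / [sin²α · sin(α−δ) · (1 + √{sin(φ+δ)sin(φ−β) / (sin(α−δ)sin(α+β))})²].
With α = 88.5°, φ = 35.1°, δ = 14.2°, β = 10.5°: K_a = 0.2903.

0.290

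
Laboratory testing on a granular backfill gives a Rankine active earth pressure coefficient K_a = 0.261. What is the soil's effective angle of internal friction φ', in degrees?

K_a = tan²(45° − φ/2) ⇒ 45° − φ/2 = arctan(√0.261) = 27.06°.
φ = 2(45° − 27.06°) = 35.88°.

35.9°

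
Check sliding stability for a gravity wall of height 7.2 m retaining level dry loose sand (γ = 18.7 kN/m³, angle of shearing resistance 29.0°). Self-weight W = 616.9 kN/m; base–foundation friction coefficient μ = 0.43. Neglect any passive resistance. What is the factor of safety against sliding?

K_a = tan²(45° − 29.0°/2) = 0.3470.
P_a = ½K_aγH² = 0.5×0.3470×18.7×7.2² = 168.2 kN/m, acting at H/3 = 2.400 m above the base.
FS_sliding = μW / P_a = 0.43×616.9 / 168.2 = 1.577.

1.58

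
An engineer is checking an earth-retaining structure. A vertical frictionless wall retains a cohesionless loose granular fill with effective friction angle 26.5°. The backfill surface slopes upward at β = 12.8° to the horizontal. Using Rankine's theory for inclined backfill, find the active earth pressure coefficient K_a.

K_a = cos β · (cos β − √(cos²β − cos²φ)) / (cos β + √(cos²β − cos²φ)).
cos β = 0.9751, cos φ = 0.8949, √(cos²β − cos²φ) = 0.3873.
K_a = 0.9751 × (0.9751 − 0.3873)/(0.9751 + 0.3873) = 0.4207.

0.421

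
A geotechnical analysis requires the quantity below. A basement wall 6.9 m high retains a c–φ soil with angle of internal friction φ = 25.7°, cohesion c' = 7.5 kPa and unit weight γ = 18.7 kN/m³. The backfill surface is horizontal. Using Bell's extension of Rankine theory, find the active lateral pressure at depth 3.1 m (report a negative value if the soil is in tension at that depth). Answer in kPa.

K_a = (1 − sin φ)/(1 + sin φ) = 0.3950.
σ_a = K_a γ z − 2c√K_a = 0.3950×18.7×3.1 − 2×7.5×0.6285 = 13.47 kPa.

13.5 kPa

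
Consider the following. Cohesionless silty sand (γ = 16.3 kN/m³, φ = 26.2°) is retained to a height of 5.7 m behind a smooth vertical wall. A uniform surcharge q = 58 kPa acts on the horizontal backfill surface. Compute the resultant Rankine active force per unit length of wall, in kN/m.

231 kN/m

K_a = tan²(45° − φ/2) = 0.3874.
Soil triangle: ½ K_a γ H² = 0.5×0.3874×16.3×5.7² = 102.6 kN/m.
Surcharge rectangle: K_a q H = 0.3874×58×5.7 = 128.1 kN/m.
Total = 102.6 + 128.1 = 230.7 kN/m.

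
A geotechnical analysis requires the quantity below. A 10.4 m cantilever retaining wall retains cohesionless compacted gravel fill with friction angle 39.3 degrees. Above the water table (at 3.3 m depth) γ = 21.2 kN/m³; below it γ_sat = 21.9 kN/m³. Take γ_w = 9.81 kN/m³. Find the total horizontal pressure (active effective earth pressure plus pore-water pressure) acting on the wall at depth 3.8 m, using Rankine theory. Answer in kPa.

K_a = (1 − sin φ)/(1 + sin φ) = 0.2245.
γ' = 21.9 − 9.81 = 12.09 kN/m³.
Effective vertical stress at 3.8 m: σ'_v = 21.2×3.3 + 12.09×0.500 = 76.00 kPa.
σ'_h = K_a σ'_v = 0.2245 × 76.00 = 17.06 kPa; u = γ_w × 0.500 = 4.905 kPa.
Total σ_h = 17.06 + 4.905 = 21.96 kPa.

22.0 kPa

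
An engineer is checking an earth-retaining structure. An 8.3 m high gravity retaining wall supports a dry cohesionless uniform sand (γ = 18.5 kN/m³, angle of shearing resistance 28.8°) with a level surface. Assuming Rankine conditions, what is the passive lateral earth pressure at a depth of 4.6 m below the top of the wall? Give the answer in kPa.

243 kPa

K_p = (1 + sin φ)/(1 − sin φ) = 2.859.
σ_h = K_p γ z = 2.859 × 18.5 × 4.6 = 243.3 kPa.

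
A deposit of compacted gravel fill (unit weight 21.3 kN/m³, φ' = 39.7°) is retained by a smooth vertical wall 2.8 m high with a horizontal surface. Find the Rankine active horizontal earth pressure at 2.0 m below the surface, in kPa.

K_a = (1 − sin φ)/(1 + sin φ) = 0.2204.
σ_h = K_a γ z = 0.2204 × 21.3 × 2.0 = 9.390 kPa.

9.39 kPa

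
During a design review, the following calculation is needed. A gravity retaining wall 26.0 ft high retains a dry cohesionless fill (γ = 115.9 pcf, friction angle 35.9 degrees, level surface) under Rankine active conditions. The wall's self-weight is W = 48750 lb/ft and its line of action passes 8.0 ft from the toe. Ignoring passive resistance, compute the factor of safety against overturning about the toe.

4.41

K_a = tan²(45° − 35.9°/2) = 0.2607.
P_a = ½K_aγH² = 0.5×0.2607×115.9×26.0² = 10210 lb/ft, acting at H/3 = 8.667 ft above the base.
Overturning moment M_o = P_a × H/3 = 10210 × 8.667 = 88520.
Resisting moment M_r = W × 8.0 = 48750 × 8.0 = 390000.
FS_overturning = M_r/M_o = 390000/88520 = 4.406.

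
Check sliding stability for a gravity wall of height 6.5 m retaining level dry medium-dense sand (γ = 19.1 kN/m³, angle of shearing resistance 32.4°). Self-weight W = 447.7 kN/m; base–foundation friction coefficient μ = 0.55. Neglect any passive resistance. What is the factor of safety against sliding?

K_a = tan²(45° − 32.4°/2) = 0.3022.
P_a = ½K_aγH² = 0.5×0.3022×19.1×6.5² = 121.9 kN/m, acting at H/3 = 2.167 m above the base.
FS_sliding = μW / P_a = 0.55×447.7 / 121.9 = 2.019.

2.02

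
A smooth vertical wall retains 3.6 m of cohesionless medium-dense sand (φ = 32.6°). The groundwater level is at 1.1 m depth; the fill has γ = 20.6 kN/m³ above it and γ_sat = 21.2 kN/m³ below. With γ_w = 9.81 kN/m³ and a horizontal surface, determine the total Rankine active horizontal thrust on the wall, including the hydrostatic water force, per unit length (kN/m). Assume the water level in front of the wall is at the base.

62.0 kN/m

K_a = tan²(45° − φ/2) = 0.2997.
γ' = 21.2 − 9.81 = 11.39 kN/m³. Depth below WT = 2.5 m.
σ'_h at WT = K_a γ d_w = 6.792 kPa; at base = 6.792 + K_a γ' × 2.5 = 15.33 kPa.
P₁ (0–1.1 m) = ½×6.792×1.1 = 3.736. P₂ (1.1–3.6 m) = ½(6.792+15.33)×2.5 = 27.65.
P_w = ½ γ_w h₂² = 0.5×9.81×2.5² = 30.66. Total = 3.736+27.65+30.66 = 62.04 kN/m.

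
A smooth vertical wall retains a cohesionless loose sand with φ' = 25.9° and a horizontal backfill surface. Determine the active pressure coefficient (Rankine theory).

0.392

K_a = (1 − sin φ)/(1 + sin φ) = (1 − sin 25.9°)/(1 + sin 25.9°) = 0.3920.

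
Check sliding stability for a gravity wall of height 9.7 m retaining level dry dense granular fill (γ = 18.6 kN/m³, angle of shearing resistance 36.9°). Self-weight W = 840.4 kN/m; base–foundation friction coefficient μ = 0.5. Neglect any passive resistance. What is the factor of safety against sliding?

K_a = tan²(45° − 36.9°/2) = 0.2497.
P_a = ½K_aγH² = 0.5×0.2497×18.6×9.7² = 218.5 kN/m, acting at H/3 = 3.233 m above the base.
FS_sliding = μW / P_a = 0.5×840.4 / 218.5 = 1.923.

1.92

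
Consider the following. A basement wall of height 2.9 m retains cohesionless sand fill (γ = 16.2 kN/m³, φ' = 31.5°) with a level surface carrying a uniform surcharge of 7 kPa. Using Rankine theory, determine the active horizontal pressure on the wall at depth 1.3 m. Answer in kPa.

K_a = (1 − sin φ)/(1 + sin φ) = 0.3136.
σ_v = γz + q = 16.2 × 1.3 + 7 = 28.06 kPa.
σ_h = K_a σ_v = 0.3136 × 28.06 = 8.800 kPa.

8.80 kPa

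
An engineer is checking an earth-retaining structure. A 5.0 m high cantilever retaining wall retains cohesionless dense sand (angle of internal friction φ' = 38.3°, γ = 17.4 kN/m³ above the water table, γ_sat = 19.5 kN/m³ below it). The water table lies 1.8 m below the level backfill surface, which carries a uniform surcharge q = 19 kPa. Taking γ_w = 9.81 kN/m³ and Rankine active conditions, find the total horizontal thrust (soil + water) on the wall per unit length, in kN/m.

K_a = tan²(45° − φ/2) = 0.2347.
γ' = 19.5 − 9.81 = 9.690 kN/m³. h₂ = H − d_w = 3.2 m.
σ'_h: at surface K_a·q = 4.460; at WT K_a(q+γd_w) = 11.81; at base K_a(q+γd_w+γ'h₂) = 19.09 kPa.
P₁ = ½(4.460+11.81)×1.8 = 14.64; P₂ = ½(11.81+19.09)×3.2 = 49.44; P_w = ½γ_w h₂² = 50.23.
Total = 14.64+49.44+50.23 = 114.3 kN/m.

114 kN/m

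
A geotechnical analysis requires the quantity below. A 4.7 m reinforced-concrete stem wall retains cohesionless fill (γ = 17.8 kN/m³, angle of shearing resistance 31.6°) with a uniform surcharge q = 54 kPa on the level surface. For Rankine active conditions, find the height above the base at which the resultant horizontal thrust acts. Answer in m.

K_a = 0.3123.
Triangular part P₁ = ½K_aγH² = 61.41 at H/3 = 1.567 m; rectangular part P₂ = K_a q H = 79.27 at H/2 = 2.350 m.
ȳ = (P₁·1.567 + P₂·2.350)/(P₁+P₂) = 2.008 m.

2.01 m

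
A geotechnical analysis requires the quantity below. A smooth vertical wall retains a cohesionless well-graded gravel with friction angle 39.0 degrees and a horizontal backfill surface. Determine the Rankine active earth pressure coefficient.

0.228

K_a = (1 − sin φ)/(1 + sin φ) = (1 − sin 39.0°)/(1 + sin 39.0°) = 0.2275.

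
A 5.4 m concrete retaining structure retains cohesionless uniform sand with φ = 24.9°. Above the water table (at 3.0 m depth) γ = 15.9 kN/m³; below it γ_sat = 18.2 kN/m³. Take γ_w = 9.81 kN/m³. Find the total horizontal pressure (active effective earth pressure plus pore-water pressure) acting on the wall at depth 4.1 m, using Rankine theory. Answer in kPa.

34.0 kPa

K_a = (1 − sin φ)/(1 + sin φ) = 0.4074.
γ' = 18.2 − 9.81 = 8.390 kN/m³.
Effective vertical stress at 4.1 m: σ'_v = 15.9×3.0 + 8.390×1.10 = 56.93 kPa.
σ'_h = K_a σ'_v = 0.4074 × 56.93 = 23.19 kPa; u = γ_w × 1.10 = 10.79 kPa.
Total σ_h = 23.19 + 10.79 = 33.99 kPa.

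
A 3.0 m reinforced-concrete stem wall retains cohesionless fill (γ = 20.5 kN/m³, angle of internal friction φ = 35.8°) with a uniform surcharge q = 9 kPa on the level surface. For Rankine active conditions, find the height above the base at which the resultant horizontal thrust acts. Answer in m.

K_a = 0.2619.
Triangular part P₁ = ½K_aγH² = 24.16 at H/3 = 1.000 m; rectangular part P₂ = K_a q H = 7.070 at H/2 = 1.500 m.
ȳ = (P₁·1.000 + P₂·1.500)/(P₁+P₂) = 1.113 m.

1.11 m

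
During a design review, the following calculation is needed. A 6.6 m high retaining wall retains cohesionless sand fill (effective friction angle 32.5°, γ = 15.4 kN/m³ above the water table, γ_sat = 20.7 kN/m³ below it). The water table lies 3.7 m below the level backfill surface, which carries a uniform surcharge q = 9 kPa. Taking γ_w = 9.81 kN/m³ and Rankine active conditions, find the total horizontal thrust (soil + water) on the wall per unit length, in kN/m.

K_a = tan²(45° − φ/2) = 0.3010.
γ' = 20.7 − 9.81 = 10.89 kN/m³. h₂ = H − d_w = 2.9 m.
σ'_h: at surface K_a·q = 2.709; at WT K_a(q+γd_w) = 19.86; at base K_a(q+γd_w+γ'h₂) = 29.36 kPa.
P₁ = ½(2.709+19.86)×3.7 = 41.75; P₂ = ½(19.86+29.36)×2.9 = 71.37; P_w = ½γ_w h₂² = 41.25.
Total = 41.75+71.37+41.25 = 154.4 kN/m.

154 kN/m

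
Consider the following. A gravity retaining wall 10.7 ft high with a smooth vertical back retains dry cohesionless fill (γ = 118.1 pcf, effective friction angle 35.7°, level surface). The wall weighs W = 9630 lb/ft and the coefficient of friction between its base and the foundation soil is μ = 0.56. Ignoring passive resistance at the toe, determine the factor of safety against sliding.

K_a = tan²(45° − 35.7°/2) = 0.2630.
P_a = ½K_aγH² = 0.5×0.2630×118.1×10.7² = 1778 lb/ft, acting at H/3 = 3.567 ft above the base.
FS_sliding = μW / P_a = 0.56×9630 / 1778 = 3.033.

3.03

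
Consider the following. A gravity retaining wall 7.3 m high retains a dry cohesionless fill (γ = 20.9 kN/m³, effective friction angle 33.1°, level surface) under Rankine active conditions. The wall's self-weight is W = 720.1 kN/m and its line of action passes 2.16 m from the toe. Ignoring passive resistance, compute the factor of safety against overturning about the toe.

3.91

K_a = tan²(45° − 33.1°/2) = 0.2936.
P_a = ½K_aγH² = 0.5×0.2936×20.9×7.3² = 163.5 kN/m, acting at H/3 = 2.433 m above the base.
Overturning moment M_o = P_a × H/3 = 163.5 × 2.433 = 397.8.
Resisting moment M_r = W × 2.16 = 720.1 × 2.16 = 1555.
FS_overturning = M_r/M_o = 1555/397.8 = 3.910.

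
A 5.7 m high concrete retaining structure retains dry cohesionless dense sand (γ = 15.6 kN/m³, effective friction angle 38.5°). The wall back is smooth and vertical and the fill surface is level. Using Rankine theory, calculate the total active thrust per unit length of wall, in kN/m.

K_a = tan²(45° − φ/2) = 0.2327.
P_a = ½ K_a γ H² = 0.5 × 0.2327 × 15.6 × 5.7² = 58.96 kN/m.

59.0 kN/m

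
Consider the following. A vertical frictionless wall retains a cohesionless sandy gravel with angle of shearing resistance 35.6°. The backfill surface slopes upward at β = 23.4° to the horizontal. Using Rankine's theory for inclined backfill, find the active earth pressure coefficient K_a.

K_a = cos β · (cos β − √(cos²β − cos²φ)) / (cos β + √(cos²β − cos²φ)).
cos β = 0.9178, cos φ = 0.8131, √(cos²β − cos²φ) = 0.4256.
K_a = 0.9178 × (0.9178 − 0.4256)/(0.9178 + 0.4256) = 0.3362.

0.336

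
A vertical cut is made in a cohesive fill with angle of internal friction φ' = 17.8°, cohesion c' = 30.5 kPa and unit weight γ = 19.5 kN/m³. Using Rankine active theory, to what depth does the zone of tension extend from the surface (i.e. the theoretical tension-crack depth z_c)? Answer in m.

K_a = tan²(45° − 17.8°/2) = 0.5318; √K_a = 0.7292.
The active pressure is zero where K_a γ z = 2c√K_a, so z_c = 2c/(γ√K_a) = 2×30.5/(19.5×0.7292) = 4.290 m.

4.29 m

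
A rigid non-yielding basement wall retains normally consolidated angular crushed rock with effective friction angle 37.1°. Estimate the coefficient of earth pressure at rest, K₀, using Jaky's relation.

K₀ = 1 − sin φ' = 1 − sin 37.1° = 0.3968.

0.397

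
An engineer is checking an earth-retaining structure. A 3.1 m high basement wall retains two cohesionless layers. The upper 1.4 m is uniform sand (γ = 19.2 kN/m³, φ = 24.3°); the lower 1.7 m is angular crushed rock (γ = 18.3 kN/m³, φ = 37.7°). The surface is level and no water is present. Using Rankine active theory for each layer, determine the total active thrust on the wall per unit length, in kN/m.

K_a1 = tan²(45°−24.3°/2) = 0.4169; K_a2 = tan²(45°−37.7°/2) = 0.2411.
Layer 1: σ at base = K_a1 γ₁ h₁ = 11.21 kPa; P₁ = ½×11.21×1.4 = 7.845.
Layer 2: σ_v at top = γ₁h₁ = 26.88; σ_h top = K_a2×26.88 = 6.480; σ_h base = K_a2×(26.88+18.3×1.7) = 13.98.
P₂ = ½(6.480+13.98)×1.7 = 17.39. Total P_a = 7.845+17.39 = 25.23 kN/m.

25.2 kN/m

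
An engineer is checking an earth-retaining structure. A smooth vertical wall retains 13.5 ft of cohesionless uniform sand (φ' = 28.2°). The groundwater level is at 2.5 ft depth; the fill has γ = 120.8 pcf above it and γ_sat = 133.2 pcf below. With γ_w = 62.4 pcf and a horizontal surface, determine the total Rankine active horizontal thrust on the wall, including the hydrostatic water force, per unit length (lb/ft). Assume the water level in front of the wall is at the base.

K_a = tan²(45° − φ/2) = 0.3582.
γ' = 133.2 − 62.4 = 70.80 pcf. Depth below WT = 11.0 ft.
σ'_h at WT = K_a γ d_w = 108.2 psf; at base = 108.2 + K_a γ' × 11.0 = 387.1 psf.
P₁ (0–2.5 ft) = ½×108.2×2.5 = 135.2. P₂ (2.5–13.5 ft) = ½(108.2+387.1)×11.0 = 2724.
P_w = ½ γ_w h₂² = 0.5×62.4×11.0² = 3775. Total = 135.2+2724+3775 = 6635 lb/ft.

6630 lb/ft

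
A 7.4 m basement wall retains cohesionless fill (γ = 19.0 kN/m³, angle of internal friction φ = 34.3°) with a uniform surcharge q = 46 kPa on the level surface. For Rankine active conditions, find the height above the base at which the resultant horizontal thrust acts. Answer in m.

2.95 m

K_a = 0.2792.
Triangular part P₁ = ½K_aγH² = 145.2 at H/3 = 2.467 m; rectangular part P₂ = K_a q H = 95.03 at H/2 = 3.700 m.
ȳ = (P₁·2.467 + P₂·3.700)/(P₁+P₂) = 2.954 m.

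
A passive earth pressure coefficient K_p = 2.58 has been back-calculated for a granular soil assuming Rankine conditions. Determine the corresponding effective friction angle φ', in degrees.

K_p = (1+sin φ)/(1−sin φ) ⇒ sin φ = (K_p − 1)/(K_p + 1) = 0.4413.
φ = arcsin(0.4413) = 26.19°.

26.2°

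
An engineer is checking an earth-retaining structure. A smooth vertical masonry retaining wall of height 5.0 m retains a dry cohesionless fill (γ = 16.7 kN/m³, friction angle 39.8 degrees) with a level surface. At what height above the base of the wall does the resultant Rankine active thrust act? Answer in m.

1.67 m

K_a = 0.2194.
The pressure distribution is triangular, so the resultant acts at H/3 above the base = 5.0/3 = 1.667 m.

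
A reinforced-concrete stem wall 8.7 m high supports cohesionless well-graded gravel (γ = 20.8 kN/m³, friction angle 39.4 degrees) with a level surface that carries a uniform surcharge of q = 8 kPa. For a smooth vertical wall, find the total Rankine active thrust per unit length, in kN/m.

191 kN/m

K_a = tan²(45° − φ/2) = 0.2234.
Soil triangle: ½ K_a γ H² = 0.5×0.2234×20.8×8.7² = 175.9 kN/m.
Surcharge rectangle: K_a q H = 0.2234×8×8.7 = 15.55 kN/m.
Total = 175.9 + 15.55 = 191.4 kN/m.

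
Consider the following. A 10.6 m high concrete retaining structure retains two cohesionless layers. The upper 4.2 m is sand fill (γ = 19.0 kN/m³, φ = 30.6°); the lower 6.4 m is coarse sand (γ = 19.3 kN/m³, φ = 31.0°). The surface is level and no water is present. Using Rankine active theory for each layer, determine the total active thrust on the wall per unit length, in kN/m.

K_a1 = tan²(45°−30.6°/2) = 0.3253; K_a2 = tan²(45°−31.0°/2) = 0.3201.
Layer 1: σ at base = K_a1 γ₁ h₁ = 25.96 kPa; P₁ = ½×25.96×4.2 = 54.52.
Layer 2: σ_v at top = γ₁h₁ = 79.80; σ_h top = K_a2×79.80 = 25.54; σ_h base = K_a2×(79.80+19.3×6.4) = 65.08.
P₂ = ½(25.54+65.08)×6.4 = 290.0. Total P_a = 54.52+290.0 = 344.5 kN/m.

345 kN/m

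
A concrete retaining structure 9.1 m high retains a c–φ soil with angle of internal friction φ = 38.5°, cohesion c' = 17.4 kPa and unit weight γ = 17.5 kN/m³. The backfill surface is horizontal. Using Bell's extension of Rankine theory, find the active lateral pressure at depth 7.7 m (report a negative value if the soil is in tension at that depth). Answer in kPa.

K_a = (1 − sin φ)/(1 + sin φ) = 0.2327.
σ_a = K_a γ z − 2c√K_a = 0.2327×17.5×7.7 − 2×17.4×0.4823 = 14.56 kPa.

14.6 kPa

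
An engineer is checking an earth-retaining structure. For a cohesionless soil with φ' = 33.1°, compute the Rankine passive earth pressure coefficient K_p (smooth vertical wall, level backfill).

3.41

K_p = (1 + sin φ)/(1 − sin φ) = tan²(45° + 33.1°/2) = 3.406.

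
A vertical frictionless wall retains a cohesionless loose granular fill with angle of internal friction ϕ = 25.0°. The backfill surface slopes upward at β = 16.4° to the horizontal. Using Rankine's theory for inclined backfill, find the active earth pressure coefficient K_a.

K_a = cos β · (cos β − √(cos²β − cos²φ)) / (cos β + √(cos²β − cos²φ)).
cos β = 0.9593, cos φ = 0.9063, √(cos²β − cos²φ) = 0.3145.
K_a = 0.9593 × (0.9593 − 0.3145)/(0.9593 + 0.3145) = 0.4856.

0.486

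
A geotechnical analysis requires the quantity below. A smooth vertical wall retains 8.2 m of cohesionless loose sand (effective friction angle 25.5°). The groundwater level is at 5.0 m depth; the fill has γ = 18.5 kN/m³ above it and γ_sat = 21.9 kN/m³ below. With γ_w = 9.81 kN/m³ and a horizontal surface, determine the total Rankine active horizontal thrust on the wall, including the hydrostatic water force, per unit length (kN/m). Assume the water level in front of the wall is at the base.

K_a = tan²(45° − φ/2) = 0.3981.
γ' = 21.9 − 9.81 = 12.09 kN/m³. Depth below WT = 3.2 m.
σ'_h at WT = K_a γ d_w = 36.82 kPa; at base = 36.82 + K_a γ' × 3.2 = 52.23 kPa.
P₁ (0–5.0 m) = ½×36.82×5.0 = 92.06. P₂ (5.0–8.2 m) = ½(36.82+52.23)×3.2 = 142.5.
P_w = ½ γ_w h₂² = 0.5×9.81×3.2² = 50.23. Total = 92.06+142.5+50.23 = 284.8 kN/m.

285 kN/m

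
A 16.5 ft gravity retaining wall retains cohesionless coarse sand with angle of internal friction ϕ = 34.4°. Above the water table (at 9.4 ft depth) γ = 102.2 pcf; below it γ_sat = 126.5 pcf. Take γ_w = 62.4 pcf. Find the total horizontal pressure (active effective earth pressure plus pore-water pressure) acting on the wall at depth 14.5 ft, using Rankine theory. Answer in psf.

K_a = (1 − sin φ)/(1 + sin φ) = 0.2780.
γ' = 126.5 − 62.4 = 64.10 pcf.
Effective vertical stress at 14.5 ft: σ'_v = 102.2×9.4 + 64.10×5.10 = 1288 psf.
σ'_h = K_a σ'_v = 0.2780 × 1288 = 357.9 psf; u = γ_w × 5.10 = 318.2 psf.
Total σ_h = 357.9 + 318.2 = 676.2 psf.

676 psf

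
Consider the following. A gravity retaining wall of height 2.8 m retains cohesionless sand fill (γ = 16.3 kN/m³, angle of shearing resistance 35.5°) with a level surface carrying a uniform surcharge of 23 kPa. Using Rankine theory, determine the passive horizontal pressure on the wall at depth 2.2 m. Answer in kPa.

222 kPa

K_p = (1 + sin φ)/(1 − sin φ) = 3.770.
σ_v = γz + q = 16.3 × 2.2 + 23 = 58.86 kPa.
σ_h = K_p σ_v = 3.770 × 58.86 = 221.9 kPa.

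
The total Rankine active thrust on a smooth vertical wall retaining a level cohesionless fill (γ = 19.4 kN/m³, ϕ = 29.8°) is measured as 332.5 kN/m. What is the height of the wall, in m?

10.1 m

K_a = 0.3360. P_a = ½ K_a γ H² ⇒ H = √(2P_a/(K_a γ)).
H = √(2×332.5/(0.3360×19.4)) = 10.10 m.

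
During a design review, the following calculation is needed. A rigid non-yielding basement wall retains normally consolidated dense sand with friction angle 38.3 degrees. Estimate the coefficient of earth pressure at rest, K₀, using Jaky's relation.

0.380

K₀ = 1 − sin φ' = 1 − sin 38.3° = 0.3802.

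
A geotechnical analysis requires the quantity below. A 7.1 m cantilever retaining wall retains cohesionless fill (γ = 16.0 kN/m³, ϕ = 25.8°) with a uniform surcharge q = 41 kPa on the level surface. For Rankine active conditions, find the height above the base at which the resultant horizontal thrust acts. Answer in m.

2.86 m

K_a = 0.3935.
Triangular part P₁ = ½K_aγH² = 158.7 at H/3 = 2.367 m; rectangular part P₂ = K_a q H = 114.5 at H/2 = 3.550 m.
ȳ = (P₁·2.367 + P₂·3.550)/(P₁+P₂) = 2.863 m.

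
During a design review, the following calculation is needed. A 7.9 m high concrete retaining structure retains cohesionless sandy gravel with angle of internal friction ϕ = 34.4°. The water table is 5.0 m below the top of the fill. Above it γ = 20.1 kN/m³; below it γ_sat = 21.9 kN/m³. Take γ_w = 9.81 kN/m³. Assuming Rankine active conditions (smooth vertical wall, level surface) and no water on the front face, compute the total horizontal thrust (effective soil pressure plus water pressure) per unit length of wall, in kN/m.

206 kN/m

K_a = tan²(45° − φ/2) = 0.2780.
γ' = 21.9 − 9.81 = 12.09 kN/m³. Depth below WT = 2.9 m.
σ'_h at WT = K_a γ d_w = 27.94 kPa; at base = 27.94 + K_a γ' × 2.9 = 37.68 kPa.
P₁ (0–5.0 m) = ½×27.94×5.0 = 69.84. P₂ (5.0–7.9 m) = ½(27.94+37.68)×2.9 = 95.15.
P_w = ½ γ_w h₂² = 0.5×9.81×2.9² = 41.25. Total = 69.84+95.15+41.25 = 206.2 kN/m.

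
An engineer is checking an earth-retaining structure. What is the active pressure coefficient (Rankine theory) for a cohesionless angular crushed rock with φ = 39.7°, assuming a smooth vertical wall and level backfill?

K_a = (1 − sin φ)/(1 + sin φ) = (1 − sin 39.7°)/(1 + sin 39.7°) = 0.2204.

0.220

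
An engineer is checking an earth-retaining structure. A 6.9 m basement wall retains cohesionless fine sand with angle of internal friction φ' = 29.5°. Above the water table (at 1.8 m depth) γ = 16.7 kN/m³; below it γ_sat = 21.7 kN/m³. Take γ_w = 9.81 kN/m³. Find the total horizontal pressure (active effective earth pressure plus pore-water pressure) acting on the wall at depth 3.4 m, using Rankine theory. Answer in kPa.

32.4 kPa

K_a = (1 − sin φ)/(1 + sin φ) = 0.3401.
γ' = 21.7 − 9.81 = 11.89 kN/m³.
Effective vertical stress at 3.4 m: σ'_v = 16.7×1.8 + 11.89×1.60 = 49.08 kPa.
σ'_h = K_a σ'_v = 0.3401 × 49.08 = 16.69 kPa; u = γ_w × 1.60 = 15.70 kPa.
Total σ_h = 16.69 + 15.70 = 32.39 kPa.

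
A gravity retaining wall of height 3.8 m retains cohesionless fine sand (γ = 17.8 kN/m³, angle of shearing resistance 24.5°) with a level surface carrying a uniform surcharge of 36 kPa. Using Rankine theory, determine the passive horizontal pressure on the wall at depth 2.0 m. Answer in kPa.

K_p = (1 + sin φ)/(1 − sin φ) = 2.417.
σ_v = γz + q = 17.8 × 2.0 + 36 = 71.60 kPa.
σ_h = K_p σ_v = 2.417 × 71.60 = 173.1 kPa.

173 kPa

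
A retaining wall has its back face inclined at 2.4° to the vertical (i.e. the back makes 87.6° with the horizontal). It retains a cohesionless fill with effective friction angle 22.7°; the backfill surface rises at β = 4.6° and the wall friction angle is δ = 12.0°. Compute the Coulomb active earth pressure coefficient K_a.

0.446

K_a = sin²(α+φ) / [sin²α · sin(α−δ) · (1 + √{sin(φ+δ)sin(φ−β) / (sin(α−δ)sin(α+β))})²].
With α = 87.6°, φ = 22.7°, δ = 12.0°, β = 4.6°: K_a = 0.4465.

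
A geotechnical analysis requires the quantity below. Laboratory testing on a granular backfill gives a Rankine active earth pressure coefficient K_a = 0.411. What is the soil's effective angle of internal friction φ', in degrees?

24.7°

K_a = tan²(45° − φ/2) ⇒ 45° − φ/2 = arctan(√0.411) = 32.66°.
φ = 2(45° − 32.66°) = 24.67°.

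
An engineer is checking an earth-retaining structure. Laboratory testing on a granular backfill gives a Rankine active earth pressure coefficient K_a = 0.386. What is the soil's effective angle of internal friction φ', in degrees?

K_a = tan²(45° − φ/2) ⇒ 45° − φ/2 = arctan(√0.386) = 31.85°.
φ = 2(45° − 31.85°) = 26.30°.

26.3°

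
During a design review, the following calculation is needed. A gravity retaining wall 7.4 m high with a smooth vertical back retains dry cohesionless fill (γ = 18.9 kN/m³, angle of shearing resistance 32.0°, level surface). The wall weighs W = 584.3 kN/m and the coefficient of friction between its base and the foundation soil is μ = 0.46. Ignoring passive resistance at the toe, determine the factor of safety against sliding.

K_a = tan²(45° − 32.0°/2) = 0.3073.
P_a = ½K_aγH² = 0.5×0.3073×18.9×7.4² = 159.0 kN/m, acting at H/3 = 2.467 m above the base.
FS_sliding = μW / P_a = 0.46×584.3 / 159.0 = 1.690.

1.69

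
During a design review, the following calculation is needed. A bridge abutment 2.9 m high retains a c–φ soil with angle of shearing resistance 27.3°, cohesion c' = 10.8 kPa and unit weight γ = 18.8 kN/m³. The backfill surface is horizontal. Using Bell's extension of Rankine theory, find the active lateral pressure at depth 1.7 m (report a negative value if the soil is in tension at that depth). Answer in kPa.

K_a = (1 − sin φ)/(1 + sin φ) = 0.3711.
σ_a = K_a γ z − 2c√K_a = 0.3711×18.8×1.7 − 2×10.8×0.6092 = -1.297 kPa.

-1.30 kPa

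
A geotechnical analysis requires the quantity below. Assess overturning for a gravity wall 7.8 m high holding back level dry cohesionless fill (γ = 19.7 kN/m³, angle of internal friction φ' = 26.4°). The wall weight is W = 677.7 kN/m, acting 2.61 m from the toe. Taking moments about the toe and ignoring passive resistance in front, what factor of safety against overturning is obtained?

K_a = tan²(45° − 26.4°/2) = 0.3844.
P_a = ½K_aγH² = 0.5×0.3844×19.7×7.8² = 230.4 kN/m, acting at H/3 = 2.600 m above the base.
Overturning moment M_o = P_a × H/3 = 230.4 × 2.600 = 599.0.
Resisting moment M_r = W × 2.61 = 677.7 × 2.61 = 1769.
FS_overturning = M_r/M_o = 1769/599.0 = 2.953.

2.95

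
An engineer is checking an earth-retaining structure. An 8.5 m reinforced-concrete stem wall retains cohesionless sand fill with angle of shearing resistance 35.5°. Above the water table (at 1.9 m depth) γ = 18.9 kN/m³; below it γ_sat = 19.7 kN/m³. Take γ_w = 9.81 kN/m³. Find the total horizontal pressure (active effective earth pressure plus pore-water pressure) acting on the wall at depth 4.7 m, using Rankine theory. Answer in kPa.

K_a = (1 − sin φ)/(1 + sin φ) = 0.2653.
γ' = 19.7 − 9.81 = 9.890 kN/m³.
Effective vertical stress at 4.7 m: σ'_v = 18.9×1.9 + 9.890×2.80 = 63.60 kPa.
σ'_h = K_a σ'_v = 0.2653 × 63.60 = 16.87 kPa; u = γ_w × 2.80 = 27.47 kPa.
Total σ_h = 16.87 + 27.47 = 44.34 kPa.

44.3 kPa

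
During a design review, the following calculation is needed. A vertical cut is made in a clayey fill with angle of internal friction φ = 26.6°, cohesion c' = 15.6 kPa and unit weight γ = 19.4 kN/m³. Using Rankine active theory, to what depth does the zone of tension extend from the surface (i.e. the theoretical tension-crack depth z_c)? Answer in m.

K_a = tan²(45° − 26.6°/2) = 0.3814; √K_a = 0.6176.
The active pressure is zero where K_a γ z = 2c√K_a, so z_c = 2c/(γ√K_a) = 2×15.6/(19.4×0.6176) = 2.604 m.

2.60 m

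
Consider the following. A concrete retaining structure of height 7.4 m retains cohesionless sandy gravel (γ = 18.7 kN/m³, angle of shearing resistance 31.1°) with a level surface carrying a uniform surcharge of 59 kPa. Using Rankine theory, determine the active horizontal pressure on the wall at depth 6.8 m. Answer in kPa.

59.3 kPa

K_a = (1 − sin φ)/(1 + sin φ) = 0.3188.
σ_v = γz + q = 18.7 × 6.8 + 59 = 186.2 kPa.
σ_h = K_a σ_v = 0.3188 × 186.2 = 59.35 kPa.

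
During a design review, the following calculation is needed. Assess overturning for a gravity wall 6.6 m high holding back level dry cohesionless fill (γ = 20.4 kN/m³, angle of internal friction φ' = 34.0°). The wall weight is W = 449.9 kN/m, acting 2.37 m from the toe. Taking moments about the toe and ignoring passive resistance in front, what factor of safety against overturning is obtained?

K_a = tan²(45° − 34.0°/2) = 0.2827.
P_a = ½K_aγH² = 0.5×0.2827×20.4×6.6² = 125.6 kN/m, acting at H/3 = 2.200 m above the base.
Overturning moment M_o = P_a × H/3 = 125.6 × 2.200 = 276.3.
Resisting moment M_r = W × 2.37 = 449.9 × 2.37 = 1066.
FS_overturning = M_r/M_o = 1066/276.3 = 3.858.

3.86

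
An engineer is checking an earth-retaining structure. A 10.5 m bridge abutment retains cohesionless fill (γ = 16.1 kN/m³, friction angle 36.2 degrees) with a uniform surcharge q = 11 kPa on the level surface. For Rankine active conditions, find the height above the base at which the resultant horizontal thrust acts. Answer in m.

K_a = 0.2574.
Triangular part P₁ = ½K_aγH² = 228.4 at H/3 = 3.500 m; rectangular part P₂ = K_a q H = 29.73 at H/2 = 5.250 m.
ȳ = (P₁·3.500 + P₂·5.250)/(P₁+P₂) = 3.702 m.

3.70 m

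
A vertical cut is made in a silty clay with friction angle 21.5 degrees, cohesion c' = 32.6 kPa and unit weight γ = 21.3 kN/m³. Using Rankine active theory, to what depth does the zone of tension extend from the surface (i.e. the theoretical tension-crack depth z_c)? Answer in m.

K_a = tan²(45° − 21.5°/2) = 0.4636; √K_a = 0.6809.
The active pressure is zero where K_a γ z = 2c√K_a, so z_c = 2c/(γ√K_a) = 2×32.6/(21.3×0.6809) = 4.496 m.

4.50 m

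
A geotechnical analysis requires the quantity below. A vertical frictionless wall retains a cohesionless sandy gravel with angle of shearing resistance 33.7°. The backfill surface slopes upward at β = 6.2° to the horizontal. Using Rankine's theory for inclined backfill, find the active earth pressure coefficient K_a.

0.291

K_a = cos β · (cos β − √(cos²β − cos²φ)) / (cos β + √(cos²β − cos²φ)).
cos β = 0.9942, cos φ = 0.8320, √(cos²β − cos²φ) = 0.5442.
K_a = 0.9942 × (0.9942 − 0.5442)/(0.9942 + 0.5442) = 0.2908.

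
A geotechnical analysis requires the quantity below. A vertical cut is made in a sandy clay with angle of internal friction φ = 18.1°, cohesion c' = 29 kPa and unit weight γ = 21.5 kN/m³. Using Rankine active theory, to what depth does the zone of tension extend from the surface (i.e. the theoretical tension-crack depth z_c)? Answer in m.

3.72 m

K_a = tan²(45° − 18.1°/2) = 0.5259; √K_a = 0.7252.
The active pressure is zero where K_a γ z = 2c√K_a, so z_c = 2c/(γ√K_a) = 2×29/(21.5×0.7252) = 3.720 m.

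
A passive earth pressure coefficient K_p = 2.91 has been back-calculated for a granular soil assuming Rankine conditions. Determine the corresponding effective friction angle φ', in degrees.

29.2°

K_p = (1+sin φ)/(1−sin φ) ⇒ sin φ = (K_p − 1)/(K_p + 1) = 0.4885.
φ = arcsin(0.4885) = 29.24°.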